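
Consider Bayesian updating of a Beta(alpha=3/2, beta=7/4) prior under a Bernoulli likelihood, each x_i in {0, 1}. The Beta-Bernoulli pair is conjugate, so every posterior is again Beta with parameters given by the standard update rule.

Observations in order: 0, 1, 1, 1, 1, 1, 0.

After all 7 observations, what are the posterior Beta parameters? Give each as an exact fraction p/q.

obs 1: x=0 → posterior Beta(3/2, 11/4)
obs 2: x=1 → posterior Beta(5/2, 11/4)
obs 3: x=1 → posterior Beta(7/2, 11/4)
obs 4: x=1 → posterior Beta(9/2, 11/4)
obs 5: x=1 → posterior Beta(11/2, 11/4)
obs 6: x=1 → posterior Beta(13/2, 11/4)
obs 7: x=0 → posterior Beta(13/2, 15/4)

alpha=13/2, beta=15/4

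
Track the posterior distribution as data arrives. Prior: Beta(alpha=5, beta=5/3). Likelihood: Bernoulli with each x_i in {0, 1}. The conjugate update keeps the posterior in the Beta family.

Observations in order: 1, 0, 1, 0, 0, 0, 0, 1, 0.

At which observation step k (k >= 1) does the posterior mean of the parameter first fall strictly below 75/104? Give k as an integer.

obs 1: x=1 → posterior Beta(6, 5/3)
obs 2: x=0 → posterior Beta(6, 8/3)
obs 3: x=1 → posterior Beta(7, 8/3)
obs 4: x=0 → posterior Beta(7, 11/3)
obs 5: x=0 → posterior Beta(7, 14/3)
obs 6: x=0 → posterior Beta(7, 17/3)
obs 7: x=0 → posterior Beta(7, 20/3)
obs 8: x=1 → posterior Beta(8, 20/3)
obs 9: x=0 → posterior Beta(8, 23/3)

k = 2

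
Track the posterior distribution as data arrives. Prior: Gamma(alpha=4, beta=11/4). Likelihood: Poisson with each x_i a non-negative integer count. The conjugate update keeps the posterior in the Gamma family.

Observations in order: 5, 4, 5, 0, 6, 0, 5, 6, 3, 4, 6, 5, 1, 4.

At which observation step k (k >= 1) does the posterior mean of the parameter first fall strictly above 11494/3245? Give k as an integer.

obs 1: x=5 → posterior Gamma(9, 15/4)
obs 2: x=4 → posterior Gamma(13, 19/4)
obs 3: x=5 → posterior Gamma(18, 23/4)
obs 4: x=0 → posterior Gamma(18, 27/4)
obs 5: x=6 → posterior Gamma(24, 31/4)
obs 6: x=0 → posterior Gamma(24, 35/4)
obs 7: x=5 → posterior Gamma(29, 39/4)
obs 8: x=6 → posterior Gamma(35, 43/4)
obs 9: x=3 → posterior Gamma(38, 47/4)
obs 10: x=4 → posterior Gamma(42, 51/4)
obs 11: x=6 → posterior Gamma(48, 55/4)
obs 12: x=5 → posterior Gamma(53, 59/4)
obs 13: x=1 → posterior Gamma(54, 63/4)
obs 14: x=4 → posterior Gamma(58, 67/4)

k = 12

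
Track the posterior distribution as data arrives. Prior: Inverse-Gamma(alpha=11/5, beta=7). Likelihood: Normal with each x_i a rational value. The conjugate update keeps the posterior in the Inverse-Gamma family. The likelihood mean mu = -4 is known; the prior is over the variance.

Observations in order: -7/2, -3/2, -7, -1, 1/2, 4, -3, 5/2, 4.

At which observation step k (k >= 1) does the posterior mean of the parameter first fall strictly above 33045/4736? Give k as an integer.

obs 1: x=-7/2 → posterior Inverse-Gamma(27/10, 57/8)
obs 2: x=-3/2 → posterior Inverse-Gamma(16/5, 41/4)
obs 3: x=-7 → posterior Inverse-Gamma(37/10, 59/4)
obs 4: x=-1 → posterior Inverse-Gamma(21/5, 77/4)
obs 5: x=1/2 → posterior Inverse-Gamma(47/10, 235/8)
obs 6: x=4 → posterior Inverse-Gamma(26/5, 491/8)
obs 7: x=-3 → posterior Inverse-Gamma(57/10, 495/8)
obs 8: x=5/2 → posterior Inverse-Gamma(31/5, 83)
obs 9: x=4 → posterior Inverse-Gamma(67/10, 115)

k = 5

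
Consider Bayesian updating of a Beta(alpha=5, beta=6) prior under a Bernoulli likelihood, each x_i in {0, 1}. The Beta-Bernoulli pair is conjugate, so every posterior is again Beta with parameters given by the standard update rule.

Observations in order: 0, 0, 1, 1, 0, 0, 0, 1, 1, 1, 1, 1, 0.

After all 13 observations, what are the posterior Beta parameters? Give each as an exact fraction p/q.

obs 1: x=0 → posterior Beta(5, 7)
obs 2: x=0 → posterior Beta(5, 8)
obs 3: x=1 → posterior Beta(6, 8)
obs 4: x=1 → posterior Beta(7, 8)
obs 5: x=0 → posterior Beta(7, 9)
obs 6: x=0 → posterior Beta(7, 10)
obs 7: x=0 → posterior Beta(7, 11)
obs 8: x=1 → posterior Beta(8, 11)
obs 9: x=1 → posterior Beta(9, 11)
obs 10: x=1 → posterior Beta(10, 11)
obs 11: x=1 → posterior Beta(11, 11)
obs 12: x=1 → posterior Beta(12, 11)
obs 13: x=0 → posterior Beta(12, 12)

alpha=12, beta=12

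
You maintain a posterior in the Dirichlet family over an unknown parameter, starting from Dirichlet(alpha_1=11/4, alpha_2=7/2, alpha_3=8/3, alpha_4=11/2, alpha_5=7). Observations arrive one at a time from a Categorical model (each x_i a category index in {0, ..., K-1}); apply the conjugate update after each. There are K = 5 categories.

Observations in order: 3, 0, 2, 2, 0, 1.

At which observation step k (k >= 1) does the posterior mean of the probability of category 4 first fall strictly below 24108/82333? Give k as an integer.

obs 1: x=3 → posterior Dirichlet(11/4, 7/2, 8/3, 13/2, 7)
obs 2: x=0 → posterior Dirichlet(15/4, 7/2, 8/3, 13/2, 7)
obs 3: x=2 → posterior Dirichlet(15/4, 7/2, 11/3, 13/2, 7)
obs 4: x=2 → posterior Dirichlet(15/4, 7/2, 14/3, 13/2, 7)
obs 5: x=0 → posterior Dirichlet(19/4, 7/2, 14/3, 13/2, 7)
obs 6: x=1 → posterior Dirichlet(19/4, 9/2, 14/3, 13/2, 7)

k = 3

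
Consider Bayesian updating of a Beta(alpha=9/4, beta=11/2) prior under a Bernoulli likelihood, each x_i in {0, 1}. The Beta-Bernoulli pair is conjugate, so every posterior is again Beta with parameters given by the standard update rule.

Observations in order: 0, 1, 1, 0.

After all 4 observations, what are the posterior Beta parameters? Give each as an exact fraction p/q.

obs 1: x=0 → posterior Beta(9/4, 13/2)
obs 2: x=1 → posterior Beta(13/4, 13/2)
obs 3: x=1 → posterior Beta(17/4, 13/2)
obs 4: x=0 → posterior Beta(17/4, 15/2)

alpha=17/4, beta=15/2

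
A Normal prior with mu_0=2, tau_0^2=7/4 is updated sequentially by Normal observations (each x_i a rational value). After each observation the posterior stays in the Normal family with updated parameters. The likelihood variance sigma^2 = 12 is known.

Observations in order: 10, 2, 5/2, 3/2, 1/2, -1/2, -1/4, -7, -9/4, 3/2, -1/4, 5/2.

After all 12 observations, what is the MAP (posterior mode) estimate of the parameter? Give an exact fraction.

obs 1: x=10 → posterior Normal(166/55, 84/55)
obs 2: x=2 → posterior Normal(90/31, 42/31)
obs 3: x=5/2 → posterior Normal(395/138, 28/23)
obs 4: x=3/2 → posterior Normal(52/19, 21/19)
obs 5: x=1/2 → posterior Normal(423/166, 84/83)
obs 6: x=-1/2 → posterior Normal(104/45, 14/15)
obs 7: x=-1/4 → posterior Normal(825/388, 84/97)
obs 8: x=-7 → posterior Normal(629/416, 21/26)
obs 9: x=-9/4 → posterior Normal(283/222, 28/37)
obs 10: x=3/2 → posterior Normal(76/59, 42/59)
obs 11: x=-1/4 → posterior Normal(601/500, 84/125)
obs 12: x=5/2 → posterior Normal(61/48, 7/11)

61/48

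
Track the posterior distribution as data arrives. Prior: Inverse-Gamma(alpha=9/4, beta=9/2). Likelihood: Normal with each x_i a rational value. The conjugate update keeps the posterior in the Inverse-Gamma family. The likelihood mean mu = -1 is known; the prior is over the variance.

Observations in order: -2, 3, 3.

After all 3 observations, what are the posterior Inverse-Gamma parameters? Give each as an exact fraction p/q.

alpha=15/4, beta=21

obs 1: x=-2 → posterior Inverse-Gamma(11/4, 5)
obs 2: x=3 → posterior Inverse-Gamma(13/4, 13)
obs 3: x=3 → posterior Inverse-Gamma(15/4, 21)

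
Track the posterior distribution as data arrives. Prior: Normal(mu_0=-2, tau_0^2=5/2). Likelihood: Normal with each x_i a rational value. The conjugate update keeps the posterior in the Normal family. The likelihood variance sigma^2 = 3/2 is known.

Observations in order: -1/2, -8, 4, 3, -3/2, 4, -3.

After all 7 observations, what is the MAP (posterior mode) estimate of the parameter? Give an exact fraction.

-8/19

obs 1: x=-1/2 → posterior Normal(-17/16, 15/16)
obs 2: x=-8 → posterior Normal(-97/26, 15/26)
obs 3: x=4 → posterior Normal(-19/12, 5/12)
obs 4: x=3 → posterior Normal(-27/46, 15/46)
obs 5: x=-3/2 → posterior Normal(-3/4, 15/56)
obs 6: x=4 → posterior Normal(-1/33, 5/22)
obs 7: x=-3 → posterior Normal(-8/19, 15/76)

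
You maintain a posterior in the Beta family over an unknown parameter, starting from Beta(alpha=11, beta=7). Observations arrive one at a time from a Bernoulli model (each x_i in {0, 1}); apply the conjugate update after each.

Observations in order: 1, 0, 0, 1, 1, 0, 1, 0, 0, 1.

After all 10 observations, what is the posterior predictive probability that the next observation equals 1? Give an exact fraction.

obs 1: x=1 → posterior Beta(12, 7)
obs 2: x=0 → posterior Beta(12, 8)
obs 3: x=0 → posterior Beta(12, 9)
obs 4: x=1 → posterior Beta(13, 9)
obs 5: x=1 → posterior Beta(14, 9)
obs 6: x=0 → posterior Beta(14, 10)
obs 7: x=1 → posterior Beta(15, 10)
obs 8: x=0 → posterior Beta(15, 11)
obs 9: x=0 → posterior Beta(15, 12)
obs 10: x=1 → posterior Beta(16, 12)

4/7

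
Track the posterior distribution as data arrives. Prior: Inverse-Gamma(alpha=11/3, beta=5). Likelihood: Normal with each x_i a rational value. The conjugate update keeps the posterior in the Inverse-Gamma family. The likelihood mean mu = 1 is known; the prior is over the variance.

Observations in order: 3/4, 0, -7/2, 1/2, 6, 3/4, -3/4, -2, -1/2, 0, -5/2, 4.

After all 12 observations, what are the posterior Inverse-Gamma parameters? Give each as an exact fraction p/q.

obs 1: x=3/4 → posterior Inverse-Gamma(25/6, 161/32)
obs 2: x=0 → posterior Inverse-Gamma(14/3, 177/32)
obs 3: x=-7/2 → posterior Inverse-Gamma(31/6, 501/32)
obs 4: x=1/2 → posterior Inverse-Gamma(17/3, 505/32)
obs 5: x=6 → posterior Inverse-Gamma(37/6, 905/32)
obs 6: x=3/4 → posterior Inverse-Gamma(20/3, 453/16)
obs 7: x=-3/4 → posterior Inverse-Gamma(43/6, 955/32)
obs 8: x=-2 → posterior Inverse-Gamma(23/3, 1099/32)
obs 9: x=-1/2 → posterior Inverse-Gamma(49/6, 1135/32)
obs 10: x=0 → posterior Inverse-Gamma(26/3, 1151/32)
obs 11: x=-5/2 → posterior Inverse-Gamma(55/6, 1347/32)
obs 12: x=4 → posterior Inverse-Gamma(29/3, 1491/32)

alpha=29/3, beta=1491/32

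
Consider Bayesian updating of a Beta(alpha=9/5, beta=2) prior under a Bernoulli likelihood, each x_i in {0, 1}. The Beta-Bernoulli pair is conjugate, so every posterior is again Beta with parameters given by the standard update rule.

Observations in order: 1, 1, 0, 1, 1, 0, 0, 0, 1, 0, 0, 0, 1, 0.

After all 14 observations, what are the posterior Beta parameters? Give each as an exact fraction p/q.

obs 1: x=1 → posterior Beta(14/5, 2)
obs 2: x=1 → posterior Beta(19/5, 2)
obs 3: x=0 → posterior Beta(19/5, 3)
obs 4: x=1 → posterior Beta(24/5, 3)
obs 5: x=1 → posterior Beta(29/5, 3)
obs 6: x=0 → posterior Beta(29/5, 4)
obs 7: x=0 → posterior Beta(29/5, 5)
obs 8: x=0 → posterior Beta(29/5, 6)
obs 9: x=1 → posterior Beta(34/5, 6)
obs 10: x=0 → posterior Beta(34/5, 7)
obs 11: x=0 → posterior Beta(34/5, 8)
obs 12: x=0 → posterior Beta(34/5, 9)
obs 13: x=1 → posterior Beta(39/5, 9)
obs 14: x=0 → posterior Beta(39/5, 10)

alpha=39/5, beta=10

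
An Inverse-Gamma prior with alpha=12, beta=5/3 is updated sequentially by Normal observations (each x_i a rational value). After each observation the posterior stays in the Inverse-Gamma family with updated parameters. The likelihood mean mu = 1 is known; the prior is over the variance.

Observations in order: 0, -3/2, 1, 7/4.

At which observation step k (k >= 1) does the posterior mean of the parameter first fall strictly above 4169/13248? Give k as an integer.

k = 2

obs 1: x=0 → posterior Inverse-Gamma(25/2, 13/6)
obs 2: x=-3/2 → posterior Inverse-Gamma(13, 127/24)
obs 3: x=1 → posterior Inverse-Gamma(27/2, 127/24)
obs 4: x=7/4 → posterior Inverse-Gamma(14, 535/96)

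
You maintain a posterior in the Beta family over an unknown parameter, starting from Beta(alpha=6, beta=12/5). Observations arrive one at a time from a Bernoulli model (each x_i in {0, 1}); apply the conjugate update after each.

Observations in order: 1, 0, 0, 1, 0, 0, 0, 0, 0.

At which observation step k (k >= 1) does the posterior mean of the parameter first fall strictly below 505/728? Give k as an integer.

k = 2

obs 1: x=1 → posterior Beta(7, 12/5)
obs 2: x=0 → posterior Beta(7, 17/5)
obs 3: x=0 → posterior Beta(7, 22/5)
obs 4: x=1 → posterior Beta(8, 22/5)
obs 5: x=0 → posterior Beta(8, 27/5)
obs 6: x=0 → posterior Beta(8, 32/5)
obs 7: x=0 → posterior Beta(8, 37/5)
obs 8: x=0 → posterior Beta(8, 42/5)
obs 9: x=0 → posterior Beta(8, 47/5)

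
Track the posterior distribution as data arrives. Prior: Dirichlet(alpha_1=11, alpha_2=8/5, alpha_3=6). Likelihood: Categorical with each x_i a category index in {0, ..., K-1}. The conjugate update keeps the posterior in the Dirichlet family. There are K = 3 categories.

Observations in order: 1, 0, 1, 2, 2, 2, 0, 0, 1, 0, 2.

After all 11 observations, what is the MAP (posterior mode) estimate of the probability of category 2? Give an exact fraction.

obs 1: x=1 → posterior Dirichlet(11, 13/5, 6)
obs 2: x=0 → posterior Dirichlet(12, 13/5, 6)
obs 3: x=1 → posterior Dirichlet(12, 18/5, 6)
obs 4: x=2 → posterior Dirichlet(12, 18/5, 7)
obs 5: x=2 → posterior Dirichlet(12, 18/5, 8)
obs 6: x=2 → posterior Dirichlet(12, 18/5, 9)
obs 7: x=0 → posterior Dirichlet(13, 18/5, 9)
obs 8: x=0 → posterior Dirichlet(14, 18/5, 9)
obs 9: x=1 → posterior Dirichlet(14, 23/5, 9)
obs 10: x=0 → posterior Dirichlet(15, 23/5, 9)
obs 11: x=2 → posterior Dirichlet(15, 23/5, 10)

45/133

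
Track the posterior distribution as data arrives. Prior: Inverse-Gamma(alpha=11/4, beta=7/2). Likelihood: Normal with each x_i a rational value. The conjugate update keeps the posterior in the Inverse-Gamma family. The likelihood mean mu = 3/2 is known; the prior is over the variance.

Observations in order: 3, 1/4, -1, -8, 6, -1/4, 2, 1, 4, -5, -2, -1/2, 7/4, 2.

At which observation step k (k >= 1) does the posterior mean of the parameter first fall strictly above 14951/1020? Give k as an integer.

k = 5

obs 1: x=3 → posterior Inverse-Gamma(13/4, 37/8)
obs 2: x=1/4 → posterior Inverse-Gamma(15/4, 173/32)
obs 3: x=-1 → posterior Inverse-Gamma(17/4, 273/32)
obs 4: x=-8 → posterior Inverse-Gamma(19/4, 1717/32)
obs 5: x=6 → posterior Inverse-Gamma(21/4, 2041/32)
obs 6: x=-1/4 → posterior Inverse-Gamma(23/4, 1045/16)
obs 7: x=2 → posterior Inverse-Gamma(25/4, 1047/16)
obs 8: x=1 → posterior Inverse-Gamma(27/4, 1049/16)
obs 9: x=4 → posterior Inverse-Gamma(29/4, 1099/16)
obs 10: x=-5 → posterior Inverse-Gamma(31/4, 1437/16)
obs 11: x=-2 → posterior Inverse-Gamma(33/4, 1535/16)
obs 12: x=-1/2 → posterior Inverse-Gamma(35/4, 1567/16)
obs 13: x=7/4 → posterior Inverse-Gamma(37/4, 3135/32)
obs 14: x=2 → posterior Inverse-Gamma(39/4, 3139/32)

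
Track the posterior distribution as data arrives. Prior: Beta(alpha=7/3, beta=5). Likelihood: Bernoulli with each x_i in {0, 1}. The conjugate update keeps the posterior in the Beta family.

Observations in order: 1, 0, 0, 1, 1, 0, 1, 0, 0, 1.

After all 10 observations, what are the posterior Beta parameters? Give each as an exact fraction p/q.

obs 1: x=1 → posterior Beta(10/3, 5)
obs 2: x=0 → posterior Beta(10/3, 6)
obs 3: x=0 → posterior Beta(10/3, 7)
obs 4: x=1 → posterior Beta(13/3, 7)
obs 5: x=1 → posterior Beta(16/3, 7)
obs 6: x=0 → posterior Beta(16/3, 8)
obs 7: x=1 → posterior Beta(19/3, 8)
obs 8: x=0 → posterior Beta(19/3, 9)
obs 9: x=0 → posterior Beta(19/3, 10)
obs 10: x=1 → posterior Beta(22/3, 10)

alpha=22/3, beta=10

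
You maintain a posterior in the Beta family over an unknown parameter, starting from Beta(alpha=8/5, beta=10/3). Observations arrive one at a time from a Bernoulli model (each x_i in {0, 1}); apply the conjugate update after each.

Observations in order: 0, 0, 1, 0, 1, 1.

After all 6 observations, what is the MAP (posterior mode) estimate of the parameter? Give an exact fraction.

27/67

obs 1: x=0 → posterior Beta(8/5, 13/3)
obs 2: x=0 → posterior Beta(8/5, 16/3)
obs 3: x=1 → posterior Beta(13/5, 16/3)
obs 4: x=0 → posterior Beta(13/5, 19/3)
obs 5: x=1 → posterior Beta(18/5, 19/3)
obs 6: x=1 → posterior Beta(23/5, 19/3)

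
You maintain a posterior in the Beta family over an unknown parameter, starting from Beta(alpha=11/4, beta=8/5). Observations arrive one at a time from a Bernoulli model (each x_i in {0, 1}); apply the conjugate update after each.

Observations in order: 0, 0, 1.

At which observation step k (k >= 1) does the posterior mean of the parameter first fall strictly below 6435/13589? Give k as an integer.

obs 1: x=0 → posterior Beta(11/4, 13/5)
obs 2: x=0 → posterior Beta(11/4, 18/5)
obs 3: x=1 → posterior Beta(15/4, 18/5)

k = 2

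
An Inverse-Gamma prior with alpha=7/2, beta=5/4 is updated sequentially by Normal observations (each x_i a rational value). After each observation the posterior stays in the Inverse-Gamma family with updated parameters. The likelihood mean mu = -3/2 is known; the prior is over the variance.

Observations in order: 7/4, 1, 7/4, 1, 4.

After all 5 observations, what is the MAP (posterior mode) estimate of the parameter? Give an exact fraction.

obs 1: x=7/4 → posterior Inverse-Gamma(4, 209/32)
obs 2: x=1 → posterior Inverse-Gamma(9/2, 309/32)
obs 3: x=7/4 → posterior Inverse-Gamma(5, 239/16)
obs 4: x=1 → posterior Inverse-Gamma(11/2, 289/16)
obs 5: x=4 → posterior Inverse-Gamma(6, 531/16)

531/112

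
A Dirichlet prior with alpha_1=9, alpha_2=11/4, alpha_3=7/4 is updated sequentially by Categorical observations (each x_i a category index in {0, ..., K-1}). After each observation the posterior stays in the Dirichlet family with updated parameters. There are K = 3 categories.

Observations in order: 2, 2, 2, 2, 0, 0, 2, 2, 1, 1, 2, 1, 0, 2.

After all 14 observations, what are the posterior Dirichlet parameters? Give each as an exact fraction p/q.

obs 1: x=2 → posterior Dirichlet(9, 11/4, 11/4)
obs 2: x=2 → posterior Dirichlet(9, 11/4, 15/4)
obs 3: x=2 → posterior Dirichlet(9, 11/4, 19/4)
obs 4: x=2 → posterior Dirichlet(9, 11/4, 23/4)
obs 5: x=0 → posterior Dirichlet(10, 11/4, 23/4)
obs 6: x=0 → posterior Dirichlet(11, 11/4, 23/4)
obs 7: x=2 → posterior Dirichlet(11, 11/4, 27/4)
obs 8: x=2 → posterior Dirichlet(11, 11/4, 31/4)
obs 9: x=1 → posterior Dirichlet(11, 15/4, 31/4)
obs 10: x=1 → posterior Dirichlet(11, 19/4, 31/4)
obs 11: x=2 → posterior Dirichlet(11, 19/4, 35/4)
obs 12: x=1 → posterior Dirichlet(11, 23/4, 35/4)
obs 13: x=0 → posterior Dirichlet(12, 23/4, 35/4)
obs 14: x=2 → posterior Dirichlet(12, 23/4, 39/4)

alpha_1=12, alpha_2=23/4, alpha_3=39/4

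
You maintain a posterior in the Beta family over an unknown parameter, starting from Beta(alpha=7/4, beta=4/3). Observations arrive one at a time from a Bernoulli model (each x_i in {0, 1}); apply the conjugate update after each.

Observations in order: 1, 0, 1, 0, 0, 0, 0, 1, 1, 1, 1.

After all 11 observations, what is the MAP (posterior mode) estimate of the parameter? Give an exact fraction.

obs 1: x=1 → posterior Beta(11/4, 4/3)
obs 2: x=0 → posterior Beta(11/4, 7/3)
obs 3: x=1 → posterior Beta(15/4, 7/3)
obs 4: x=0 → posterior Beta(15/4, 10/3)
obs 5: x=0 → posterior Beta(15/4, 13/3)
obs 6: x=0 → posterior Beta(15/4, 16/3)
obs 7: x=0 → posterior Beta(15/4, 19/3)
obs 8: x=1 → posterior Beta(19/4, 19/3)
obs 9: x=1 → posterior Beta(23/4, 19/3)
obs 10: x=1 → posterior Beta(27/4, 19/3)
obs 11: x=1 → posterior Beta(31/4, 19/3)

81/145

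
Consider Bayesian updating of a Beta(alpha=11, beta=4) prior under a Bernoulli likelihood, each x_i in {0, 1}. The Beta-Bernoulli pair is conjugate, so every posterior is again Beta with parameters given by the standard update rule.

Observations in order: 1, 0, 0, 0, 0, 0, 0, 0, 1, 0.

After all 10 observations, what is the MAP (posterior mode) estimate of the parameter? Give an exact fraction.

12/23

obs 1: x=1 → posterior Beta(12, 4)
obs 2: x=0 → posterior Beta(12, 5)
obs 3: x=0 → posterior Beta(12, 6)
obs 4: x=0 → posterior Beta(12, 7)
obs 5: x=0 → posterior Beta(12, 8)
obs 6: x=0 → posterior Beta(12, 9)
obs 7: x=0 → posterior Beta(12, 10)
obs 8: x=0 → posterior Beta(12, 11)
obs 9: x=1 → posterior Beta(13, 11)
obs 10: x=0 → posterior Beta(13, 12)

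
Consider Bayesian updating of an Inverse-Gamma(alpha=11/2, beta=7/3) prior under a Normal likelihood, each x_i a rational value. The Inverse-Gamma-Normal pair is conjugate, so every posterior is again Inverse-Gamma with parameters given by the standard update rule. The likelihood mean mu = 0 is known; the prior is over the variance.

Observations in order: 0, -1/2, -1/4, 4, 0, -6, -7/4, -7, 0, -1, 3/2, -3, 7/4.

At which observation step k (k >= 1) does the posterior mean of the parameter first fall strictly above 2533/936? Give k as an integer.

k = 6

obs 1: x=0 → posterior Inverse-Gamma(6, 7/3)
obs 2: x=-1/2 → posterior Inverse-Gamma(13/2, 59/24)
obs 3: x=-1/4 → posterior Inverse-Gamma(7, 239/96)
obs 4: x=4 → posterior Inverse-Gamma(15/2, 1007/96)
obs 5: x=0 → posterior Inverse-Gamma(8, 1007/96)
obs 6: x=-6 → posterior Inverse-Gamma(17/2, 2735/96)
obs 7: x=-7/4 → posterior Inverse-Gamma(9, 1441/48)
obs 8: x=-7 → posterior Inverse-Gamma(19/2, 2617/48)
obs 9: x=0 → posterior Inverse-Gamma(10, 2617/48)
obs 10: x=-1 → posterior Inverse-Gamma(21/2, 2641/48)
obs 11: x=3/2 → posterior Inverse-Gamma(11, 2695/48)
obs 12: x=-3 → posterior Inverse-Gamma(23/2, 2911/48)
obs 13: x=7/4 → posterior Inverse-Gamma(12, 5969/96)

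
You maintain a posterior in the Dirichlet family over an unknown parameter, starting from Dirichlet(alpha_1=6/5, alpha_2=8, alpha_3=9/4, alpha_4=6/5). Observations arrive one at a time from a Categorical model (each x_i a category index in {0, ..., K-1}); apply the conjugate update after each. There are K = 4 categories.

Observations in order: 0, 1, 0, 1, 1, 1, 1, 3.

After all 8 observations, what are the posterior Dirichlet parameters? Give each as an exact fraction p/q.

alpha_1=16/5, alpha_2=13, alpha_3=9/4, alpha_4=11/5

obs 1: x=0 → posterior Dirichlet(11/5, 8, 9/4, 6/5)
obs 2: x=1 → posterior Dirichlet(11/5, 9, 9/4, 6/5)
obs 3: x=0 → posterior Dirichlet(16/5, 9, 9/4, 6/5)
obs 4: x=1 → posterior Dirichlet(16/5, 10, 9/4, 6/5)
obs 5: x=1 → posterior Dirichlet(16/5, 11, 9/4, 6/5)
obs 6: x=1 → posterior Dirichlet(16/5, 12, 9/4, 6/5)
obs 7: x=1 → posterior Dirichlet(16/5, 13, 9/4, 6/5)
obs 8: x=3 → posterior Dirichlet(16/5, 13, 9/4, 11/5)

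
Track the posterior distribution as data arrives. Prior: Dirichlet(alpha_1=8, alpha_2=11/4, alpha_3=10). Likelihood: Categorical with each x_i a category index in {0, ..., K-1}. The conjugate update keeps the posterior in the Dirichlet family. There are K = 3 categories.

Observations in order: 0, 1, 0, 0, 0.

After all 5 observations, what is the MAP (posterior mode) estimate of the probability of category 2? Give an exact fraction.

obs 1: x=0 → posterior Dirichlet(9, 11/4, 10)
obs 2: x=1 → posterior Dirichlet(9, 15/4, 10)
obs 3: x=0 → posterior Dirichlet(10, 15/4, 10)
obs 4: x=0 → posterior Dirichlet(11, 15/4, 10)
obs 5: x=0 → posterior Dirichlet(12, 15/4, 10)

36/91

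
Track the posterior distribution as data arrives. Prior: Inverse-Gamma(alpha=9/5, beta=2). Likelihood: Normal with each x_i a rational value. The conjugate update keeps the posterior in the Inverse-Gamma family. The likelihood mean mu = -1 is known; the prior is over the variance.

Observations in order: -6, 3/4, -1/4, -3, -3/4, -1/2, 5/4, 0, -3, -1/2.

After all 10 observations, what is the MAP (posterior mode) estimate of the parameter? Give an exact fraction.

315/104

obs 1: x=-6 → posterior Inverse-Gamma(23/10, 29/2)
obs 2: x=3/4 → posterior Inverse-Gamma(14/5, 513/32)
obs 3: x=-1/4 → posterior Inverse-Gamma(33/10, 261/16)
obs 4: x=-3 → posterior Inverse-Gamma(19/5, 293/16)
obs 5: x=-3/4 → posterior Inverse-Gamma(43/10, 587/32)
obs 6: x=-1/2 → posterior Inverse-Gamma(24/5, 591/32)
obs 7: x=5/4 → posterior Inverse-Gamma(53/10, 21)
obs 8: x=0 → posterior Inverse-Gamma(29/5, 43/2)
obs 9: x=-3 → posterior Inverse-Gamma(63/10, 47/2)
obs 10: x=-1/2 → posterior Inverse-Gamma(34/5, 189/8)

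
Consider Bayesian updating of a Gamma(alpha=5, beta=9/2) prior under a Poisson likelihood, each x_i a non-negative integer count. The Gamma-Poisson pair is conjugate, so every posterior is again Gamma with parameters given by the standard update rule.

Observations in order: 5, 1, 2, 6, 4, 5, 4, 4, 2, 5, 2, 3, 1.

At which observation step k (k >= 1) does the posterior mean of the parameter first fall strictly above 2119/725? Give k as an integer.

obs 1: x=5 → posterior Gamma(10, 11/2)
obs 2: x=1 → posterior Gamma(11, 13/2)
obs 3: x=2 → posterior Gamma(13, 15/2)
obs 4: x=6 → posterior Gamma(19, 17/2)
obs 5: x=4 → posterior Gamma(23, 19/2)
obs 6: x=5 → posterior Gamma(28, 21/2)
obs 7: x=4 → posterior Gamma(32, 23/2)
obs 8: x=4 → posterior Gamma(36, 25/2)
obs 9: x=2 → posterior Gamma(38, 27/2)
obs 10: x=5 → posterior Gamma(43, 29/2)
obs 11: x=2 → posterior Gamma(45, 31/2)
obs 12: x=3 → posterior Gamma(48, 33/2)
obs 13: x=1 → posterior Gamma(49, 35/2)

k = 10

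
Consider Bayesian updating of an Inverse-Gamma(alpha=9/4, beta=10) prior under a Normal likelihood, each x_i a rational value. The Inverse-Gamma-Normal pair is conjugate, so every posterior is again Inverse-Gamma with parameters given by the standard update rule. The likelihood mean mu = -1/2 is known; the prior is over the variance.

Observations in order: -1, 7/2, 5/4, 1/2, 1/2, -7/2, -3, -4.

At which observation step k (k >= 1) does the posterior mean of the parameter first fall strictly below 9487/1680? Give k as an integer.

obs 1: x=-1 → posterior Inverse-Gamma(11/4, 81/8)
obs 2: x=7/2 → posterior Inverse-Gamma(13/4, 145/8)
obs 3: x=5/4 → posterior Inverse-Gamma(15/4, 629/32)
obs 4: x=1/2 → posterior Inverse-Gamma(17/4, 645/32)
obs 5: x=1/2 → posterior Inverse-Gamma(19/4, 661/32)
obs 6: x=-7/2 → posterior Inverse-Gamma(21/4, 805/32)
obs 7: x=-3 → posterior Inverse-Gamma(23/4, 905/32)
obs 8: x=-4 → posterior Inverse-Gamma(25/4, 1101/32)

k = 5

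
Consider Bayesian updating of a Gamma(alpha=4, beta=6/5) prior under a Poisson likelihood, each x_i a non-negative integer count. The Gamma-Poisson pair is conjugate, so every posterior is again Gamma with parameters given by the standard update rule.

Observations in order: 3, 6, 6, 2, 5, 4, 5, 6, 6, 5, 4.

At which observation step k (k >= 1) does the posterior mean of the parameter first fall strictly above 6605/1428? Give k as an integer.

obs 1: x=3 → posterior Gamma(7, 11/5)
obs 2: x=6 → posterior Gamma(13, 16/5)
obs 3: x=6 → posterior Gamma(19, 21/5)
obs 4: x=2 → posterior Gamma(21, 26/5)
obs 5: x=5 → posterior Gamma(26, 31/5)
obs 6: x=4 → posterior Gamma(30, 36/5)
obs 7: x=5 → posterior Gamma(35, 41/5)
obs 8: x=6 → posterior Gamma(41, 46/5)
obs 9: x=6 → posterior Gamma(47, 51/5)
obs 10: x=5 → posterior Gamma(52, 56/5)
obs 11: x=4 → posterior Gamma(56, 61/5)

k = 10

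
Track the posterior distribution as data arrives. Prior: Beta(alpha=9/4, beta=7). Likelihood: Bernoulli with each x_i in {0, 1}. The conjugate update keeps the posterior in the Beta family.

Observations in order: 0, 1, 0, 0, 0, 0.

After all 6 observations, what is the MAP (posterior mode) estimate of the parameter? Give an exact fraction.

9/53

obs 1: x=0 → posterior Beta(9/4, 8)
obs 2: x=1 → posterior Beta(13/4, 8)
obs 3: x=0 → posterior Beta(13/4, 9)
obs 4: x=0 → posterior Beta(13/4, 10)
obs 5: x=0 → posterior Beta(13/4, 11)
obs 6: x=0 → posterior Beta(13/4, 12)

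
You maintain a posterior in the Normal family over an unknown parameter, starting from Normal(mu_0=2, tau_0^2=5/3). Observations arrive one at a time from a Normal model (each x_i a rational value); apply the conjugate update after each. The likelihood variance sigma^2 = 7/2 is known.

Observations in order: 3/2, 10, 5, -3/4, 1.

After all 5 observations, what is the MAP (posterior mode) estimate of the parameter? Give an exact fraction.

obs 1: x=3/2 → posterior Normal(57/31, 35/31)
obs 2: x=10 → posterior Normal(157/41, 35/41)
obs 3: x=5 → posterior Normal(69/17, 35/51)
obs 4: x=-3/4 → posterior Normal(399/122, 35/61)
obs 5: x=1 → posterior Normal(419/142, 35/71)

419/142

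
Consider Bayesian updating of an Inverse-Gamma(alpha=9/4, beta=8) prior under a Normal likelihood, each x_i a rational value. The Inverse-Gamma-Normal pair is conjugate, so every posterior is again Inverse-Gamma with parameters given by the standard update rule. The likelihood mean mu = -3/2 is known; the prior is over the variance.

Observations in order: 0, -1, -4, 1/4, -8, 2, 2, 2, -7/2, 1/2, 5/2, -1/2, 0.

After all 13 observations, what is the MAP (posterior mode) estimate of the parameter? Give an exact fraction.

obs 1: x=0 → posterior Inverse-Gamma(11/4, 73/8)
obs 2: x=-1 → posterior Inverse-Gamma(13/4, 37/4)
obs 3: x=-4 → posterior Inverse-Gamma(15/4, 99/8)
obs 4: x=1/4 → posterior Inverse-Gamma(17/4, 445/32)
obs 5: x=-8 → posterior Inverse-Gamma(19/4, 1121/32)
obs 6: x=2 → posterior Inverse-Gamma(21/4, 1317/32)
obs 7: x=2 → posterior Inverse-Gamma(23/4, 1513/32)
obs 8: x=2 → posterior Inverse-Gamma(25/4, 1709/32)
obs 9: x=-7/2 → posterior Inverse-Gamma(27/4, 1773/32)
obs 10: x=1/2 → posterior Inverse-Gamma(29/4, 1837/32)
obs 11: x=5/2 → posterior Inverse-Gamma(31/4, 2093/32)
obs 12: x=-1/2 → posterior Inverse-Gamma(33/4, 2109/32)
obs 13: x=0 → posterior Inverse-Gamma(35/4, 2145/32)

55/8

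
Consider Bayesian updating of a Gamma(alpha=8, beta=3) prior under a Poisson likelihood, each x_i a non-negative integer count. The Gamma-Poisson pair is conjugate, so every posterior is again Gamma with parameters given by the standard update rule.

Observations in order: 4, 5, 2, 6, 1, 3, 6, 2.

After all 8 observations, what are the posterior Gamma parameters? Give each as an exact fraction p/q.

obs 1: x=4 → posterior Gamma(12, 4)
obs 2: x=5 → posterior Gamma(17, 5)
obs 3: x=2 → posterior Gamma(19, 6)
obs 4: x=6 → posterior Gamma(25, 7)
obs 5: x=1 → posterior Gamma(26, 8)
obs 6: x=3 → posterior Gamma(29, 9)
obs 7: x=6 → posterior Gamma(35, 10)
obs 8: x=2 → posterior Gamma(37, 11)

alpha=37, beta=11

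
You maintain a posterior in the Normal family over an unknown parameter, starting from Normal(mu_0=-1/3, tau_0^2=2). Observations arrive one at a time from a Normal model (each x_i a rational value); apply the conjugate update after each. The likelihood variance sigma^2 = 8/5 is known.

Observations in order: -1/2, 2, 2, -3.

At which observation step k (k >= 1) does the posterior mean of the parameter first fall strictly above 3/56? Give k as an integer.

k = 2

obs 1: x=-1/2 → posterior Normal(-23/54, 8/9)
obs 2: x=2 → posterior Normal(37/84, 4/7)
obs 3: x=2 → posterior Normal(97/114, 8/19)
obs 4: x=-3 → posterior Normal(7/144, 1/3)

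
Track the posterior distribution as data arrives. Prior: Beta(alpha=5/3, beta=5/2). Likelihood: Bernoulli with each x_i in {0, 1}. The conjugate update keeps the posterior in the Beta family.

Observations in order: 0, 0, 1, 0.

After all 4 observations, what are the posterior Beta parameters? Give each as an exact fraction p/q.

obs 1: x=0 → posterior Beta(5/3, 7/2)
obs 2: x=0 → posterior Beta(5/3, 9/2)
obs 3: x=1 → posterior Beta(8/3, 9/2)
obs 4: x=0 → posterior Beta(8/3, 11/2)

alpha=8/3, beta=11/2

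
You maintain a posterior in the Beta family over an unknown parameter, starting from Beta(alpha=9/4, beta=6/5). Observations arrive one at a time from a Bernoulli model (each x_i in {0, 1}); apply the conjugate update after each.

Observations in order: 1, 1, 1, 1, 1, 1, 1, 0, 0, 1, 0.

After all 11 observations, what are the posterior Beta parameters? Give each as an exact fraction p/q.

obs 1: x=1 → posterior Beta(13/4, 6/5)
obs 2: x=1 → posterior Beta(17/4, 6/5)
obs 3: x=1 → posterior Beta(21/4, 6/5)
obs 4: x=1 → posterior Beta(25/4, 6/5)
obs 5: x=1 → posterior Beta(29/4, 6/5)
obs 6: x=1 → posterior Beta(33/4, 6/5)
obs 7: x=1 → posterior Beta(37/4, 6/5)
obs 8: x=0 → posterior Beta(37/4, 11/5)
obs 9: x=0 → posterior Beta(37/4, 16/5)
obs 10: x=1 → posterior Beta(41/4, 16/5)
obs 11: x=0 → posterior Beta(41/4, 21/5)

alpha=41/4, beta=21/5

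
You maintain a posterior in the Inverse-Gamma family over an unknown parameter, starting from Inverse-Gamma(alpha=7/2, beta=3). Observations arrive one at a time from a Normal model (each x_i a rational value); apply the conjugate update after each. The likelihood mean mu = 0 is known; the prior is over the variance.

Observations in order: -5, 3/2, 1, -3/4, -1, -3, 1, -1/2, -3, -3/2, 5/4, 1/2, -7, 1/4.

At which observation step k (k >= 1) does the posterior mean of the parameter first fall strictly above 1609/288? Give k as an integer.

obs 1: x=-5 → posterior Inverse-Gamma(4, 31/2)
obs 2: x=3/2 → posterior Inverse-Gamma(9/2, 133/8)
obs 3: x=1 → posterior Inverse-Gamma(5, 137/8)
obs 4: x=-3/4 → posterior Inverse-Gamma(11/2, 557/32)
obs 5: x=-1 → posterior Inverse-Gamma(6, 573/32)
obs 6: x=-3 → posterior Inverse-Gamma(13/2, 717/32)
obs 7: x=1 → posterior Inverse-Gamma(7, 733/32)
obs 8: x=-1/2 → posterior Inverse-Gamma(15/2, 737/32)
obs 9: x=-3 → posterior Inverse-Gamma(8, 881/32)
obs 10: x=-3/2 → posterior Inverse-Gamma(17/2, 917/32)
obs 11: x=5/4 → posterior Inverse-Gamma(9, 471/16)
obs 12: x=1/2 → posterior Inverse-Gamma(19/2, 473/16)
obs 13: x=-7 → posterior Inverse-Gamma(10, 865/16)
obs 14: x=1/4 → posterior Inverse-Gamma(21/2, 1731/32)

k = 13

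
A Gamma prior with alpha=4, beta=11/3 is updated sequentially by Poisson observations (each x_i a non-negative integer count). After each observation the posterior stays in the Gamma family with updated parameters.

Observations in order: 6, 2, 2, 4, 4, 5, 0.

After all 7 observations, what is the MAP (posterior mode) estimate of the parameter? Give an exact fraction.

obs 1: x=6 → posterior Gamma(10, 14/3)
obs 2: x=2 → posterior Gamma(12, 17/3)
obs 3: x=2 → posterior Gamma(14, 20/3)
obs 4: x=4 → posterior Gamma(18, 23/3)
obs 5: x=4 → posterior Gamma(22, 26/3)
obs 6: x=5 → posterior Gamma(27, 29/3)
obs 7: x=0 → posterior Gamma(27, 32/3)

39/16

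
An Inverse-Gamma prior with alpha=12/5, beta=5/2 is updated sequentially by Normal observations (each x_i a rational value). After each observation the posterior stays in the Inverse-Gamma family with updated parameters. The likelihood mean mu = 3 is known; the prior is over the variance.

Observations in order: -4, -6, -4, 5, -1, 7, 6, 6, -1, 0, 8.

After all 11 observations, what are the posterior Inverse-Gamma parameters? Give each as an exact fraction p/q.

obs 1: x=-4 → posterior Inverse-Gamma(29/10, 27)
obs 2: x=-6 → posterior Inverse-Gamma(17/5, 135/2)
obs 3: x=-4 → posterior Inverse-Gamma(39/10, 92)
obs 4: x=5 → posterior Inverse-Gamma(22/5, 94)
obs 5: x=-1 → posterior Inverse-Gamma(49/10, 102)
obs 6: x=7 → posterior Inverse-Gamma(27/5, 110)
obs 7: x=6 → posterior Inverse-Gamma(59/10, 229/2)
obs 8: x=6 → posterior Inverse-Gamma(32/5, 119)
obs 9: x=-1 → posterior Inverse-Gamma(69/10, 127)
obs 10: x=0 → posterior Inverse-Gamma(37/5, 263/2)
obs 11: x=8 → posterior Inverse-Gamma(79/10, 144)

alpha=79/10, beta=144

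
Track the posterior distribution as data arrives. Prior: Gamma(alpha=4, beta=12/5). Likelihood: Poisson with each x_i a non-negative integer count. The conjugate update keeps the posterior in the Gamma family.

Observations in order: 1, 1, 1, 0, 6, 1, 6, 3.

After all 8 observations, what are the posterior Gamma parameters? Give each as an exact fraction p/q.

alpha=23, beta=52/5

obs 1: x=1 → posterior Gamma(5, 17/5)
obs 2: x=1 → posterior Gamma(6, 22/5)
obs 3: x=1 → posterior Gamma(7, 27/5)
obs 4: x=0 → posterior Gamma(7, 32/5)
obs 5: x=6 → posterior Gamma(13, 37/5)
obs 6: x=1 → posterior Gamma(14, 42/5)
obs 7: x=6 → posterior Gamma(20, 47/5)
obs 8: x=3 → posterior Gamma(23, 52/5)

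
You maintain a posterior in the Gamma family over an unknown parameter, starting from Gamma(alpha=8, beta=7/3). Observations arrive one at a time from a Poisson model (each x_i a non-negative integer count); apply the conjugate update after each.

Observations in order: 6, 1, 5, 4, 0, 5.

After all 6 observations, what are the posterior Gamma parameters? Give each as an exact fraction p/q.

obs 1: x=6 → posterior Gamma(14, 10/3)
obs 2: x=1 → posterior Gamma(15, 13/3)
obs 3: x=5 → posterior Gamma(20, 16/3)
obs 4: x=4 → posterior Gamma(24, 19/3)
obs 5: x=0 → posterior Gamma(24, 22/3)
obs 6: x=5 → posterior Gamma(29, 25/3)

alpha=29, beta=25/3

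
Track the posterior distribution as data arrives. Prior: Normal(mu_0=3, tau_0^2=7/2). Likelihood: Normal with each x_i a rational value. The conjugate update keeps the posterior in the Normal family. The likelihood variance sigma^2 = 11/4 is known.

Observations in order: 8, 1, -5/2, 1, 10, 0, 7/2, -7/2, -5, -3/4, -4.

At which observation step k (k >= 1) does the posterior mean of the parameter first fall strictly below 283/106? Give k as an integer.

k = 3

obs 1: x=8 → posterior Normal(29/5, 77/50)
obs 2: x=1 → posterior Normal(53/13, 77/78)
obs 3: x=-5/2 → posterior Normal(124/53, 77/106)
obs 4: x=1 → posterior Normal(138/67, 77/134)
obs 5: x=10 → posterior Normal(278/81, 77/162)
obs 6: x=0 → posterior Normal(278/95, 77/190)
obs 7: x=7/2 → posterior Normal(3, 77/218)
obs 8: x=-7/2 → posterior Normal(278/123, 77/246)
obs 9: x=-5 → posterior Normal(208/137, 77/274)
obs 10: x=-3/4 → posterior Normal(395/302, 77/302)
obs 11: x=-4 → posterior Normal(283/330, 7/30)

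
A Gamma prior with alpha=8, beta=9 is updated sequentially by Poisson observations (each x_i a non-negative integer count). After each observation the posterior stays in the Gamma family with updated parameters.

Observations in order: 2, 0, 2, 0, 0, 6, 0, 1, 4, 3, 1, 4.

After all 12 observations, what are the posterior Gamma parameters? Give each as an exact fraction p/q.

alpha=31, beta=21

obs 1: x=2 → posterior Gamma(10, 10)
obs 2: x=0 → posterior Gamma(10, 11)
obs 3: x=2 → posterior Gamma(12, 12)
obs 4: x=0 → posterior Gamma(12, 13)
obs 5: x=0 → posterior Gamma(12, 14)
obs 6: x=6 → posterior Gamma(18, 15)
obs 7: x=0 → posterior Gamma(18, 16)
obs 8: x=1 → posterior Gamma(19, 17)
obs 9: x=4 → posterior Gamma(23, 18)
obs 10: x=3 → posterior Gamma(26, 19)
obs 11: x=1 → posterior Gamma(27, 20)
obs 12: x=4 → posterior Gamma(31, 21)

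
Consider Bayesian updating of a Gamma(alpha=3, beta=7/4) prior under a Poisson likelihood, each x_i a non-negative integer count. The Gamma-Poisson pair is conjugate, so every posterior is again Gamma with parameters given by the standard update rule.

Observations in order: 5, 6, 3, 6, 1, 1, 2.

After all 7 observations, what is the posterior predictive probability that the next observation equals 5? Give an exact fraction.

obs 1: x=5 → posterior Gamma(8, 11/4)
obs 2: x=6 → posterior Gamma(14, 15/4)
obs 3: x=3 → posterior Gamma(17, 19/4)
obs 4: x=6 → posterior Gamma(23, 23/4)
obs 5: x=1 → posterior Gamma(24, 27/4)
obs 6: x=1 → posterior Gamma(25, 31/4)
obs 7: x=2 → posterior Gamma(27, 35/4)

3154967470960397528977539817810058593750000000000/30388107962349647098253239622617284417906156687123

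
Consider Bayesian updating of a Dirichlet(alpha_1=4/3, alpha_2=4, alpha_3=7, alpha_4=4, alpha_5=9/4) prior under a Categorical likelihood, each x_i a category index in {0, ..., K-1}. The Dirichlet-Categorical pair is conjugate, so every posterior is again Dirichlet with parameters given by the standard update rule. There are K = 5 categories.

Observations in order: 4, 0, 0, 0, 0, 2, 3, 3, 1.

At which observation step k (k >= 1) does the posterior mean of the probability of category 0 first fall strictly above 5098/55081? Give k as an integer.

obs 1: x=4 → posterior Dirichlet(4/3, 4, 7, 4, 13/4)
obs 2: x=0 → posterior Dirichlet(7/3, 4, 7, 4, 13/4)
obs 3: x=0 → posterior Dirichlet(10/3, 4, 7, 4, 13/4)
obs 4: x=0 → posterior Dirichlet(13/3, 4, 7, 4, 13/4)
obs 5: x=0 → posterior Dirichlet(16/3, 4, 7, 4, 13/4)
obs 6: x=2 → posterior Dirichlet(16/3, 4, 8, 4, 13/4)
obs 7: x=3 → posterior Dirichlet(16/3, 4, 8, 5, 13/4)
obs 8: x=3 → posterior Dirichlet(16/3, 4, 8, 6, 13/4)
obs 9: x=1 → posterior Dirichlet(16/3, 5, 8, 6, 13/4)

k = 2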